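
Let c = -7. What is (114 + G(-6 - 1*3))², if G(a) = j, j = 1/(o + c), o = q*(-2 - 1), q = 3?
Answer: 3323329/256 ≈ 12982.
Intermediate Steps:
o = -9 (o = 3*(-2 - 1) = 3*(-3) = -9)
j = -1/16 (j = 1/(-9 - 7) = 1/(-16) = -1/16 ≈ -0.062500)
G(a) = -1/16
(114 + G(-6 - 1*3))² = (114 - 1/16)² = (1823/16)² = 3323329/256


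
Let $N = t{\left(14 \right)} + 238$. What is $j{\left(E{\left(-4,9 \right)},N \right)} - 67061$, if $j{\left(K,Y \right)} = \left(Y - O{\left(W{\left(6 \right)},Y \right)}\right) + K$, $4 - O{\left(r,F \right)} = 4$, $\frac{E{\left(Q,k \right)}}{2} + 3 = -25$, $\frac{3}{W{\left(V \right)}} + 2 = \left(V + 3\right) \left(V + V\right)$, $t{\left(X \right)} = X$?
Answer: $-66865$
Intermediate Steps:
$W{\left(V \right)} = \frac{3}{-2 + 2 V \left(3 + V\right)}$ ($W{\left(V \right)} = \frac{3}{-2 + \left(V + 3\right) \left(V + V\right)} = \frac{3}{-2 + \left(3 + V\right) 2 V} = \frac{3}{-2 + 2 V \left(3 + V\right)}$)
$E{\left(Q,k \right)} = -56$ ($E{\left(Q,k \right)} = -6 + 2 \left(-25\right) = -6 - 50 = -56$)
$N = 252$ ($N = 14 + 238 = 252$)
$O{\left(r,F \right)} = 0$ ($O{\left(r,F \right)} = 4 - 4 = 0$)
$j{\left(K,Y \right)} = K + Y$ ($j{\left(K,Y \right)} = \left(Y - 0\right) + K = \left(Y + 0\right) + K = Y + K = K + Y$)
$j{\left(E{\left(-4,9 \right)},N \right)} - 67061 = \left(-56 + 252\right) - 67061 = 196 - 67061 = -66865$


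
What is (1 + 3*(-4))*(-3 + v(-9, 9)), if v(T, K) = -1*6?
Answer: 99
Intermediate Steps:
v(T, K) = -6
(1 + 3*(-4))*(-3 + v(-9, 9)) = (1 + 3*(-4))*(-3 - 6) = (1 - 12)*(-9) = -11*(-9) = 99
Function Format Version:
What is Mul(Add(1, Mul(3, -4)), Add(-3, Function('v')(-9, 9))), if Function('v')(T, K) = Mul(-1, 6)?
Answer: 99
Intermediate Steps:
Function('v')(T, K) = -6
Mul(Add(1, Mul(3, -4)), Add(-3, Function('v')(-9, 9))) = Mul(Add(1, Mul(3, -4)), Add(-3, -6)) = Mul(Add(1, -12), -9) = Mul(-11, -9) = 99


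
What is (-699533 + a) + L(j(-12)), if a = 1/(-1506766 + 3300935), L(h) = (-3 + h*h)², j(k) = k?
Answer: -1219410549187/1794169 ≈ -6.7965e+5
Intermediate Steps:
L(h) = (-3 + h²)²
a = 1/1794169 ≈ 5.5736e-7
(-699533 + a) + L(j(-12)) = (-699533 + 1/1794169) + (-3 + (-12)²)² = -1255080423076/1794169 + (-3 + 144)² = -1255080423076/1794169 + 141² = -1255080423076/1794169 + 19881 = -1219410549187/1794169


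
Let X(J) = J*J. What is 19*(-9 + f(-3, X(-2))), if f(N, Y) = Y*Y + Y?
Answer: 209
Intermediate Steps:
X(J) = J²
f(N, Y) = Y + Y² (f(N, Y) = Y² + Y = Y + Y²)
19*(-9 + f(-3, X(-2))) = 19*(-9 + (-2)²*(1 + (-2)²)) = 19*(-9 + 4*(1 + 4)) = 19*(-9 + 4*5) = 19*(-9 + 20) = 19*11 = 209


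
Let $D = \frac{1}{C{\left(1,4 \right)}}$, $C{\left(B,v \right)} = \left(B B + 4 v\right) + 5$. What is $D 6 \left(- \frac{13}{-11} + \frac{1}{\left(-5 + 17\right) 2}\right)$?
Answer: $\frac{323}{968} \approx 0.33368$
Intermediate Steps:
$C{\left(B,v \right)} = 5 + B^{2} + 4 v$ ($C{\left(B,v \right)} = \left(B^{2} + 4 v\right) + 5 = 5 + B^{2} + 4 v$)
$D = \frac{1}{22}$ ($D = \frac{1}{5 + 1^{2} + 4 \cdot 4} = \frac{1}{5 + 1 + 16} = \frac{1}{22} \approx 0.045455$)
$D 6 \left(- \frac{13}{-11} + \frac{1}{\left(-5 + 17\right) 2}\right) = \frac{1}{22} \cdot 6 \left(- \frac{13}{-11} + \frac{1}{\left(-5 + 17\right) 2}\right) = \frac{3 \left(\left(-13\right) \left(- \frac{1}{11}\right) + \frac{1}{12} \cdot \frac{1}{2}\right)}{11} = \frac{3 \left(\frac{13}{11} + \frac{1}{12} \cdot \frac{1}{2}\right)}{11} = \frac{3 \left(\frac{13}{11} + \frac{1}{24}\right)}{11} = \frac{3}{11} \cdot \frac{323}{264} = \frac{323}{968}$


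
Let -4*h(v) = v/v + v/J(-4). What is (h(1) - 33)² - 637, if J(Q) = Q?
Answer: 118889/256 ≈ 464.41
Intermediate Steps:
h(v) = -¼ + v/16 (h(v) = -(v/v + v/(-4))/4 = -(1 + v*(-¼))/4 = -(1 - v/4)/4 = -¼ + v/16)
(h(1) - 33)² - 637 = ((-¼ + (1/16)*1) - 33)² - 637 = ((-¼ + 1/16) - 33)² - 637 = (-3/16 - 33)² - 637 = (-531/16)² - 637 = 281961/256 - 637 = 118889/256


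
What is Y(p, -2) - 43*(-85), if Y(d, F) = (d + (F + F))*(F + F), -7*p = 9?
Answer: 25733/7 ≈ 3676.1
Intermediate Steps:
p = -9/7 (p = -1/7*9 = -9/7 ≈ -1.2857)
Y(d, F) = 2*F*(d + 2*F) (Y(d, F) = (d + 2*F)*(2*F) = 2*F*(d + 2*F))
Y(p, -2) - 43*(-85) = 2*(-2)*(-9/7 + 2*(-2)) - 43*(-85) = 2*(-2)*(-9/7 - 4) + 3655 = 2*(-2)*(-37/7) + 3655 = 148/7 + 3655 = 25733/7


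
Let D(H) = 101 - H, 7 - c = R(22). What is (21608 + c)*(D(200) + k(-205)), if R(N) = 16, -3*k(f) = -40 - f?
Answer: -3326246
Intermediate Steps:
k(f) = 40/3 + f/3 (k(f) = -(-40 - f)/3 = 40/3 + f/3)
c = -9 (c = 7 - 1*16 = 7 - 16 = -9)
(21608 + c)*(D(200) + k(-205)) = (21608 - 9)*((101 - 1*200) + (40/3 + (1/3)*(-205))) = 21599*((101 - 200) + (40/3 - 205/3)) = 21599*(-99 - 55) = 21599*(-154) = -3326246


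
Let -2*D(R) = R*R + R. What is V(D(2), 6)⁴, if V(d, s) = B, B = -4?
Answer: 256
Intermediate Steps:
D(R) = -R/2 - R²/2 (D(R) = -(R*R + R)/2 = -(R² + R)/2 = -(R + R²)/2 = -R/2 - R²/2)
V(d, s) = -4
V(D(2), 6)⁴ = (-4)⁴ = 256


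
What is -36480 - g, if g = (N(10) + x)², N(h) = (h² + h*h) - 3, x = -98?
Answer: -46281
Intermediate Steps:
N(h) = -3 + 2*h² (N(h) = (h² + h²) - 3 = 2*h² - 3 = -3 + 2*h²)
g = 9801 (g = ((-3 + 2*10²) - 98)² = ((-3 + 2*100) - 98)² = ((-3 + 200) - 98)² = (197 - 98)² = 99² = 9801)
-36480 - g = -36480 - 1*9801 = -36480 - 9801 = -46281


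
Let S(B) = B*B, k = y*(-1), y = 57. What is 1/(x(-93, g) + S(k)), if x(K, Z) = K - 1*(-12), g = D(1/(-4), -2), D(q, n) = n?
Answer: 1/3168 ≈ 0.00031566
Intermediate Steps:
g = -2
k = -57 (k = 57*(-1) = -57)
S(B) = B²
x(K, Z) = 12 + K (x(K, Z) = K + 12 = 12 + K)
1/(x(-93, g) + S(k)) = 1/((12 - 93) + (-57)²) = 1/(-81 + 3249) = 1/3168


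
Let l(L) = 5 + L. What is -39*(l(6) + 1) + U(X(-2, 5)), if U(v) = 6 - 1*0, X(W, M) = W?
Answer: -462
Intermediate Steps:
U(v) = 6 (U(v) = 6 + 0 = 6)
-39*(l(6) + 1) + U(X(-2, 5)) = -39*((5 + 6) + 1) + 6 = -39*(11 + 1) + 6 = -39*12 + 6 = -468 + 6 = -462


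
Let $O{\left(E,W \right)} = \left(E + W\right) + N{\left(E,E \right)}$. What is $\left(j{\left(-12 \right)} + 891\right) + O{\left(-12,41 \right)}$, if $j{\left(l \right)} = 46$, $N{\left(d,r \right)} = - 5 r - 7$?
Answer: $1019$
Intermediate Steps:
$N{\left(d,r \right)} = -7 - 5 r$
$O{\left(E,W \right)} = -7 + W - 4 E$ ($O{\left(E,W \right)} = \left(E + W\right) - \left(7 + 5 E\right) = -7 + W - 4 E$)
$\left(j{\left(-12 \right)} + 891\right) + O{\left(-12,41 \right)} = \left(46 + 891\right) - -82 = 937 + \left(-7 + 41 + 48\right) = 937 + 82 = 1019$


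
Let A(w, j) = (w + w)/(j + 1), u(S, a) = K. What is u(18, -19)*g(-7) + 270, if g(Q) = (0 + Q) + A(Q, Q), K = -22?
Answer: 1118/3 ≈ 372.67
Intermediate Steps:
u(S, a) = -22
A(w, j) = 2*w/(1 + j) (A(w, j) = (2*w)/(1 + j) = 2*w/(1 + j))
g(Q) = Q + 2*Q/(1 + Q) (g(Q) = (0 + Q) + 2*Q/(1 + Q) = Q + 2*Q/(1 + Q))
u(18, -19)*g(-7) + 270 = -(-154)*(3 - 7)/(1 - 7) + 270 = -(-154)*(-4)/(-6) + 270 = -(-154)*(-1)*(-4)/6 + 270 = -22*(-14/3) + 270 = 308/3 + 270 = 1118/3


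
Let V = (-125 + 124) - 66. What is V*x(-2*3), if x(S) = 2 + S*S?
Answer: -2546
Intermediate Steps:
x(S) = 2 + S²
V = -67 (V = -1 - 66 = -67)
V*x(-2*3) = -67*(2 + (-2*3)²) = -67*(2 + (-6)²) = -67*(2 + 36) = -67*38 = -2546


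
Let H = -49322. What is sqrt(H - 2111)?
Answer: I*sqrt(51433) ≈ 226.79*I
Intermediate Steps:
sqrt(H - 2111) = sqrt(-49322 - 2111) = sqrt(-51433) = I*sqrt(51433)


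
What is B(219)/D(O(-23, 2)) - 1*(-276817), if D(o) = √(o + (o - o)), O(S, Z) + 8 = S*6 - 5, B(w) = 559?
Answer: 276817 - 559*I*√151/151 ≈ 2.7682e+5 - 45.491*I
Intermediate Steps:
O(S, Z) = -13 + 6*S (O(S, Z) = -8 + (S*6 - 5) = -8 + (6*S - 5) = -8 + (-5 + 6*S) = -13 + 6*S)
D(o) = √o (D(o) = √(o + 0) = √o)
B(219)/D(O(-23, 2)) - 1*(-276817) = 559/(√(-13 + 6*(-23))) - 1*(-276817) = 559/(√(-13 - 138)) + 276817 = 559/(√(-151)) + 276817 = 559/((I*√151)) + 276817 = 559*(-I*√151/151) + 276817 = -559*I*√151/151 + 276817 = 276817 - 559*I*√151/151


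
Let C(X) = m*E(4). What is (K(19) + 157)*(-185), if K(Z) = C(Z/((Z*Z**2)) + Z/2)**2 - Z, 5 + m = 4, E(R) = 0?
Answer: -25530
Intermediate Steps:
m = -1 (m = -5 + 4 = -1)
C(X) = 0 (C(X) = -1*0 = 0)
K(Z) = -Z (K(Z) = 0**2 - Z = 0 - Z = -Z)
(K(19) + 157)*(-185) = (-1*19 + 157)*(-185) = (-19 + 157)*(-185) = 138*(-185) = -25530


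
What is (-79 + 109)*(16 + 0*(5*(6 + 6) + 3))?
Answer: 480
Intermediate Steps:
(-79 + 109)*(16 + 0*(5*(6 + 6) + 3)) = 30*(16 + 0*(5*12 + 3)) = 30*(16 + 0*(60 + 3)) = 30*(16 + 0*63) = 30*(16 + 0) = 30*16 = 480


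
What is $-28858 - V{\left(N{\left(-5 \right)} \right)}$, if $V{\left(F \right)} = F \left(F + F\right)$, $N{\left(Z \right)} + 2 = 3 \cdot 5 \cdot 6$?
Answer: $-44346$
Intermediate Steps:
$N{\left(Z \right)} = 88$ ($N{\left(Z \right)} = -2 + 3 \cdot 5 \cdot 6 = -2 + 15 \cdot 6 = -2 + 90 = 88$)
$V{\left(F \right)} = 2 F^{2}$ ($V{\left(F \right)} = F 2 F = 2 F^{2}$)
$-28858 - V{\left(N{\left(-5 \right)} \right)} = -28858 - 2 \cdot 88^{2} = -28858 - 2 \cdot 7744 = -28858 - 15488 = -44346$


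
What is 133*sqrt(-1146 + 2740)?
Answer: 133*sqrt(1594) ≈ 5310.0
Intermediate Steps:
133*sqrt(-1146 + 2740) = 133*sqrt(1594)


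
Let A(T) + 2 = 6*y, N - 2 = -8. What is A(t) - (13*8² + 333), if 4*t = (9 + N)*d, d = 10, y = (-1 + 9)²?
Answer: -783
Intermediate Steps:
N = -6 (N = 2 - 8 = -6)
y = 64 (y = 8² = 64)
t = 15/2 (t = ((9 - 6)*10)/4 = (3*10)/4 = (¼)*30 = 15/2 ≈ 7.5000)
A(T) = 382 (A(T) = -2 + 6*64 = -2 + 384 = 382)
A(t) - (13*8² + 333) = 382 - (13*8² + 333) = 382 - (13*64 + 333) = 382 - (832 + 333) = 382 - 1*1165 = 382 - 1165 = -783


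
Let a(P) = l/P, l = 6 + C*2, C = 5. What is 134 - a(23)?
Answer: 3066/23 ≈ 133.30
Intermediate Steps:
l = 16 (l = 6 + 5*2 = 6 + 10 = 16)
a(P) = 16/P
134 - a(23) = 134 - 16/23 = 3066/23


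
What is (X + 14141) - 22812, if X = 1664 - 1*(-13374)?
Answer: 6367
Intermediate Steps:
X = 15038 (X = 1664 + 13374 = 15038)
(X + 14141) - 22812 = (15038 + 14141) - 22812 = 29179 - 22812 = 6367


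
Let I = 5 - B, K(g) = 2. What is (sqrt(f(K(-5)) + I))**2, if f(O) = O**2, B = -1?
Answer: 10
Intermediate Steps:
I = 6 (I = 5 - 1*(-1) = 5 + 1 = 6)
(sqrt(f(K(-5)) + I))**2 = (sqrt(2**2 + 6))**2 = (sqrt(4 + 6))**2 = (sqrt(10))**2 = 10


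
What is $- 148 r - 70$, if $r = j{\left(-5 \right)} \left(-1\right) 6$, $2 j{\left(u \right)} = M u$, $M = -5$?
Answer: $11030$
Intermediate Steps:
$j{\left(u \right)} = - \frac{5 u}{2}$ ($j{\left(u \right)} = \frac{\left(-5\right) u}{2} = - \frac{5 u}{2}$)
$r = -75$ ($r = \left(- \frac{5}{2}\right) \left(-5\right) \left(-1\right) 6 = \frac{25}{2} \left(-1\right) 6 = \left(- \frac{25}{2}\right) 6 = -75$)
$- 148 r - 70 = \left(-148\right) \left(-75\right) - 70 = 11100 - 70 = 11030$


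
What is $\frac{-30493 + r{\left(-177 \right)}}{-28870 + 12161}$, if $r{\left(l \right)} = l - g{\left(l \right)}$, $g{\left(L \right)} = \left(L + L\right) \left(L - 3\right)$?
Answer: $\frac{94390}{16709} \approx 5.649$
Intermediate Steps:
$g{\left(L \right)} = 2 L \left(-3 + L\right)$
$r{\left(l \right)} = l - 2 l \left(-3 + l\right)$
$\frac{-30493 + r{\left(-177 \right)}}{-28870 + 12161} = \frac{-30493 - 177 \left(7 - -354\right)}{-28870 + 12161} = \frac{-30493 - 177 \left(7 + 354\right)}{-16709} = \left(-30493 - 63897\right) \left(- \frac{1}{16709}\right) = \left(-94390\right) \left(- \frac{1}{16709}\right) = \frac{94390}{16709}$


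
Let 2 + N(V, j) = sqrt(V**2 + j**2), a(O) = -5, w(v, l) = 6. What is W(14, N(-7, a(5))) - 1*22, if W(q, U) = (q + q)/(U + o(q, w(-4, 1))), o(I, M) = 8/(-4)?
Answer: -582/29 + 14*sqrt(74)/29 ≈ -15.916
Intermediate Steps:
N(V, j) = -2 + sqrt(V**2 + j**2)
o(I, M) = -2 (o(I, M) = 8*(-1/4) = -2)
W(q, U) = 2*q/(-2 + U) (W(q, U) = (q + q)/(U - 2) = (2*q)/(-2 + U) = 2*q/(-2 + U))
W(14, N(-7, a(5))) - 1*22 = 2*14/(-2 + (-2 + sqrt((-7)**2 + (-5)**2))) - 1*22 = 2*14/(-2 + (-2 + sqrt(49 + 25))) - 22 = 2*14/(-2 + (-2 + sqrt(74))) - 22 = 2*14/(-4 + sqrt(74)) - 22 = 28/(-4 + sqrt(74)) - 22 = -22 + 28/(-4 + sqrt(74))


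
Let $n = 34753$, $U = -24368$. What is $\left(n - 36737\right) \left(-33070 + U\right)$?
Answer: $113956992$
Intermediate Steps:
$\left(n - 36737\right) \left(-33070 + U\right) = \left(34753 - 36737\right) \left(-33070 - 24368\right) = \left(-1984\right) \left(-57438\right) = 113956992$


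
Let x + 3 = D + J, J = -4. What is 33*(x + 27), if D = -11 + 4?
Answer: 429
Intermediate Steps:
D = -7
x = -14 (x = -3 + (-7 - 4) = -3 - 11 = -14)
33*(x + 27) = 33*(-14 + 27) = 33*13 = 429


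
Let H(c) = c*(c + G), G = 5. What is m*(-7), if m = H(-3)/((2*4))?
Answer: 21/4 ≈ 5.2500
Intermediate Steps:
H(c) = c*(5 + c) (H(c) = c*(c + 5) = c*(5 + c))
m = -¾ (m = (-3*(5 - 3))/((2*4)) = -3*2/8 = -6*⅛ = -¾ ≈ -0.75000)
m*(-7) = -¾*(-7) = 21/4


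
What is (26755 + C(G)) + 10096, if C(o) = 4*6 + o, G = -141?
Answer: 36734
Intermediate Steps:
C(o) = 24 + o
(26755 + C(G)) + 10096 = (26755 + (24 - 141)) + 10096 = (26755 - 117) + 10096 = 26638 + 10096 = 36734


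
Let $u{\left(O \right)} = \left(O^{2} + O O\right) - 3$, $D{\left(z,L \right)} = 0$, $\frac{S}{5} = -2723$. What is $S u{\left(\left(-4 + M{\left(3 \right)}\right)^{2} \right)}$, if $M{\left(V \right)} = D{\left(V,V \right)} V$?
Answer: $-6930035$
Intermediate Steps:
$S = -13615$ ($S = 5 \left(-2723\right) = -13615$)
$M{\left(V \right)} = 0$ ($M{\left(V \right)} = 0 V = 0$)
$u{\left(O \right)} = -3 + 2 O^{2}$ ($u{\left(O \right)} = \left(O^{2} + O^{2}\right) - 3 = 2 O^{2} - 3 = -3 + 2 O^{2}$)
$S u{\left(\left(-4 + M{\left(3 \right)}\right)^{2} \right)} = - 13615 \left(-3 + 2 \left(\left(-4 + 0\right)^{2}\right)^{2}\right) = - 13615 \left(-3 + 2 \left(\left(-4\right)^{2}\right)^{2}\right) = - 13615 \left(-3 + 2 \cdot 16^{2}\right) = - 13615 \left(-3 + 2 \cdot 256\right) = - 13615 \left(-3 + 512\right) = \left(-13615\right) 509 = -6930035$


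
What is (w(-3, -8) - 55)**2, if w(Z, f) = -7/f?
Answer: 187489/64 ≈ 2929.5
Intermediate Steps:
(w(-3, -8) - 55)**2 = (-7/(-8) - 55)**2 = (-7*(-1/8) - 55)**2 = (7/8 - 55)**2 = (-433/8)**2 = 187489/64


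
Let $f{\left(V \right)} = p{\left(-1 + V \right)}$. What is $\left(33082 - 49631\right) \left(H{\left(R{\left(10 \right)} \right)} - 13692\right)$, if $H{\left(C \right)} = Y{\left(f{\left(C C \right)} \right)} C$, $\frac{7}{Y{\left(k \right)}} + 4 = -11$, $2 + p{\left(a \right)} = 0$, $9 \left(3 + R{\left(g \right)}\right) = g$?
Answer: $\frac{30587533249}{135} \approx 2.2657 \cdot 10^{8}$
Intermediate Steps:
$R{\left(g \right)} = -3 + \frac{g}{9}$
$p{\left(a \right)} = -2$ ($p{\left(a \right)} = -2 + 0 = -2$)
$f{\left(V \right)} = -2$
$Y{\left(k \right)} = - \frac{7}{15}$ ($Y{\left(k \right)} = \frac{7}{-4 - 11} = \frac{7}{-15} = 7 \left(- \frac{1}{15}\right) = - \frac{7}{15}$)
$H{\left(C \right)} = - \frac{7 C}{15}$
$\left(33082 - 49631\right) \left(H{\left(R{\left(10 \right)} \right)} - 13692\right) = \left(33082 - 49631\right) \left(- \frac{7 \left(-3 + \frac{1}{9} \cdot 10\right)}{15} - 13692\right) = - 16549 \left(- \frac{7 \left(-3 + \frac{10}{9}\right)}{15} - 13692\right) = - 16549 \left(\left(- \frac{7}{15}\right) \left(- \frac{17}{9}\right) - 13692\right) = - 16549 \left(\frac{119}{135} - 13692\right) = \left(-16549\right) \left(- \frac{1848301}{135}\right) = \frac{30587533249}{135}$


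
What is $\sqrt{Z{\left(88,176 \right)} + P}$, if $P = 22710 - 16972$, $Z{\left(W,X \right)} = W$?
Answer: $\sqrt{5826} \approx 76.328$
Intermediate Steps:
$P = 5738$
$\sqrt{Z{\left(88,176 \right)} + P} = \sqrt{88 + 5738} = \sqrt{5826}$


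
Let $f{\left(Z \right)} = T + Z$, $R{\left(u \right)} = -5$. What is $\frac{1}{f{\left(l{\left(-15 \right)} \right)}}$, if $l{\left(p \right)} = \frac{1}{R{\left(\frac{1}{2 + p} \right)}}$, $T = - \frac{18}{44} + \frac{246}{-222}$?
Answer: $- \frac{4070}{6989} \approx -0.58234$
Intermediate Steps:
$T = - \frac{1235}{814}$ ($T = \left(-18\right) \frac{1}{44} + 246 \left(- \frac{1}{222}\right) = - \frac{9}{22} - \frac{41}{37} = - \frac{1235}{814} \approx -1.5172$)
$l{\left(p \right)} = - \frac{1}{5}$ ($l{\left(p \right)} = \frac{1}{-5} = - \frac{1}{5}$)
$f{\left(Z \right)} = - \frac{1235}{814} + Z$
$\frac{1}{f{\left(l{\left(-15 \right)} \right)}} = \frac{1}{- \frac{1235}{814} - \frac{1}{5}} = \frac{1}{- \frac{6989}{4070}} = - \frac{4070}{6989}$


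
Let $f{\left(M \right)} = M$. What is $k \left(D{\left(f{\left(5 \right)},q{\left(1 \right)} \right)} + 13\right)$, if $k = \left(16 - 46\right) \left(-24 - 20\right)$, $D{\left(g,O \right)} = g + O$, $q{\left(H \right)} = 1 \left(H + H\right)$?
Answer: $26400$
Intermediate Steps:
$q{\left(H \right)} = 2 H$ ($q{\left(H \right)} = 1 \cdot 2 H = 2 H$)
$D{\left(g,O \right)} = O + g$
$k = 1320$ ($k = \left(-30\right) \left(-44\right) = 1320$)
$k \left(D{\left(f{\left(5 \right)},q{\left(1 \right)} \right)} + 13\right) = 1320 \left(\left(2 \cdot 1 + 5\right) + 13\right) = 1320 \left(\left(2 + 5\right) + 13\right) = 1320 \left(7 + 13\right) = 1320 \cdot 20 = 26400$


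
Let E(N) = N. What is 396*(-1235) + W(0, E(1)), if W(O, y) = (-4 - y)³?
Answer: -489185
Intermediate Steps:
396*(-1235) + W(0, E(1)) = 396*(-1235) - (4 + 1)³ = -489060 - 1*5³ = -489060 - 1*125 = -489060 - 125 = -489185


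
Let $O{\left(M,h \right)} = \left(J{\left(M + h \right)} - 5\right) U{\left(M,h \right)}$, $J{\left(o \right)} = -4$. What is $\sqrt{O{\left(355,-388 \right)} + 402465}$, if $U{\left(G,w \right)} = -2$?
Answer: $\sqrt{402483} \approx 634.42$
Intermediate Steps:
$O{\left(M,h \right)} = 18$ ($O{\left(M,h \right)} = \left(-4 - 5\right) \left(-2\right) = \left(-9\right) \left(-2\right) = 18$)
$\sqrt{O{\left(355,-388 \right)} + 402465} = \sqrt{18 + 402465} = \sqrt{402483}$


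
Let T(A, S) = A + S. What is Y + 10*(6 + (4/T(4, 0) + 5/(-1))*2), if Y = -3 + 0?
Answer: -23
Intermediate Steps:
Y = -3
Y + 10*(6 + (4/T(4, 0) + 5/(-1))*2) = -3 + 10*(6 + (4/(4 + 0) + 5/(-1))*2) = -3 + 10*(6 + (4/4 + 5*(-1))*2) = -3 + 10*(6 + (4*(1/4) - 5)*2) = -3 + 10*(6 + (1 - 5)*2) = -3 + 10*(6 - 4*2) = -3 + 10*(6 - 8) = -3 + 10*(-2) = -3 - 20 = -23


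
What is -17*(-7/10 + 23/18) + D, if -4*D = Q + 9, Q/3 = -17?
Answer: 61/90 ≈ 0.67778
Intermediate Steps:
Q = -51 (Q = 3*(-17) = -51)
D = 21/2 (D = -(-51 + 9)/4 = -¼*(-42) = 21/2 ≈ 10.500)
-17*(-7/10 + 23/18) + D = -17*(-7/10 + 23/18) + 21/2 = -17*26/45 + 21/2 = -442/45 + 21/2 = 61/90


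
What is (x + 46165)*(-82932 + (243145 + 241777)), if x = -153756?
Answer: -43250506090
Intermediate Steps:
(x + 46165)*(-82932 + (243145 + 241777)) = (-153756 + 46165)*(-82932 + (243145 + 241777)) = -107591*(-82932 + 484922) = -107591*401990 = -43250506090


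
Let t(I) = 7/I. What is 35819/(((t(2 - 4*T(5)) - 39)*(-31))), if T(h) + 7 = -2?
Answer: 1361122/45725 ≈ 29.768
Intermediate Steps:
T(h) = -9 (T(h) = -7 - 2 = -9)
35819/(((t(2 - 4*T(5)) - 39)*(-31))) = 35819/(((7/(2 - 4*(-9)) - 39)*(-31))) = 35819/(((7/(2 + 36) - 39)*(-31))) = 35819/(((7/38 - 39)*(-31))) = 35819/((-1475/38*(-31))) = 35819/(45725/38) = 35819*(38/45725) = 1361122/45725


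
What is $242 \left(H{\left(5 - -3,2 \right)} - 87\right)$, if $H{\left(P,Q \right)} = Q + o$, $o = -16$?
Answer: $-24442$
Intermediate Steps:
$H{\left(P,Q \right)} = -16 + Q$ ($H{\left(P,Q \right)} = Q - 16 = -16 + Q$)
$242 \left(H{\left(5 - -3,2 \right)} - 87\right) = 242 \left(\left(-16 + 2\right) - 87\right) = 242 \left(-14 - 87\right) = 242 \left(-101\right) = -24442$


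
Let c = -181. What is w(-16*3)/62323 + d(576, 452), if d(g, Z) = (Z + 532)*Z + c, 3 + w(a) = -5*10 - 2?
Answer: 27707995546/62323 ≈ 4.4459e+5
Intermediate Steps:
w(a) = -55 (w(a) = -3 + (-5*10 - 2) = -3 + (-50 - 2) = -3 - 52 = -55)
d(g, Z) = -181 + Z*(532 + Z) (d(g, Z) = (Z + 532)*Z - 181 = (532 + Z)*Z - 181 = Z*(532 + Z) - 181 = -181 + Z*(532 + Z))
w(-16*3)/62323 + d(576, 452) = -55/62323 + (-181 + 452² + 532*452) = -55*1/62323 + (-181 + 204304 + 240464) = -55/62323 + 444587 = 27707995546/62323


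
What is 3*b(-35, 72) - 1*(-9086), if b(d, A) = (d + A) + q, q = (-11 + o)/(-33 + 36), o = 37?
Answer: 9223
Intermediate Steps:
q = 26/3 (q = (-11 + 37)/(-33 + 36) = 26/3 ≈ 8.6667)
b(d, A) = 26/3 + A + d (b(d, A) = (d + A) + 26/3 = (A + d) + 26/3 = 26/3 + A + d)
3*b(-35, 72) - 1*(-9086) = 3*(26/3 + 72 - 35) - 1*(-9086) = 3*(137/3) + 9086 = 137 + 9086 = 9223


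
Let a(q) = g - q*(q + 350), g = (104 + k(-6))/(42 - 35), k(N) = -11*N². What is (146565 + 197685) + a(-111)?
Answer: 2595161/7 ≈ 3.7074e+5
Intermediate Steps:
g = -292/7 (g = (104 - 11*(-6)²)/(42 - 35) = (104 - 11*36)/7 = (104 - 396)*(⅐) = -292*⅐ = -292/7 ≈ -41.714)
a(q) = -292/7 - q*(350 + q) (a(q) = -292/7 - q*(q + 350) = -292/7 - q*(350 + q))
(146565 + 197685) + a(-111) = (146565 + 197685) + (-292/7 - 1*(-111)² - 350*(-111)) = 344250 + (-292/7 - 1*12321 + 38850) = 344250 + (-292/7 - 12321 + 38850) = 344250 + 185411/7 = 2595161/7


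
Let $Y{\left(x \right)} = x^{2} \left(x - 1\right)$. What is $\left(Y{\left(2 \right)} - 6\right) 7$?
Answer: $-14$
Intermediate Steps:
$Y{\left(x \right)} = x^{2} \left(-1 + x\right)$
$\left(Y{\left(2 \right)} - 6\right) 7 = \left(2^{2} \left(-1 + 2\right) - 6\right) 7 = \left(4 \cdot 1 - 6\right) 7 = \left(4 - 6\right) 7 = \left(-2\right) 7 = -14$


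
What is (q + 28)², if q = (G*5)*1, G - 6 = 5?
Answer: 6889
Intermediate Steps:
G = 11 (G = 6 + 5 = 11)
q = 55 (q = (11*5)*1 = 55*1 = 55)
(q + 28)² = (55 + 28)² = 83² = 6889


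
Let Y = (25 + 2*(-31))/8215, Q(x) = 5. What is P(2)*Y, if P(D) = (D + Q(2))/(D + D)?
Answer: -259/32860 ≈ -0.0078819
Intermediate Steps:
P(D) = (5 + D)/(2*D) (P(D) = (D + 5)/(D + D) = (5 + D)/((2*D)) = (5 + D)*(1/(2*D)) = (5 + D)/(2*D))
Y = -37/8215 (Y = (25 - 62)*(1/8215) = -37*1/8215 = -37/8215 ≈ -0.0045040)
P(2)*Y = ((1/2)*(5 + 2)/2)*(-37/8215) = ((1/2)*(1/2)*7)*(-37/8215) = (7/4)*(-37/8215) = -259/32860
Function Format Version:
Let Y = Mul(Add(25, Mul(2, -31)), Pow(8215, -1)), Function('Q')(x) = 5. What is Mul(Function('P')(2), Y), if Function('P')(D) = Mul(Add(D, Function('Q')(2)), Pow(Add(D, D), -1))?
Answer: Rational(-259, 32860) ≈ -0.0078819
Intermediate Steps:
Function('P')(D) = Mul(Rational(1, 2), Pow(D, -1), Add(5, D)) (Function('P')(D) = Mul(Add(D, 5), Pow(Add(D, D), -1)) = Mul(Add(5, D), Pow(Mul(2, D), -1)) = Mul(Add(5, D), Mul(Rational(1, 2), Pow(D, -1))) = Mul(Rational(1, 2), Pow(D, -1), Add(5, D)))
Y = Rational(-37, 8215) (Y = Mul(Add(25, -62), Rational(1, 8215)) = Mul(-37, Rational(1, 8215)) = Rational(-37, 8215) ≈ -0.0045040)
Mul(Function('P')(2), Y) = Mul(Mul(Rational(1, 2), Pow(2, -1), Add(5, 2)), Rational(-37, 8215)) = Mul(Mul(Rational(1, 2), Rational(1, 2), 7), Rational(-37, 8215)) = Mul(Rational(7, 4), Rational(-37, 8215)) = Rational(-259, 32860)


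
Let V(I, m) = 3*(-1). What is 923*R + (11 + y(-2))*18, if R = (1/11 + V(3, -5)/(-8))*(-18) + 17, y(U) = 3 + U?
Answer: 359321/44 ≈ 8166.4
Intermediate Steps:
V(I, m) = -3
R = 379/44 (R = (1/11 - 3/(-8))*(-18) + 17 = (1*(1/11) - 3*(-⅛))*(-18) + 17 = (1/11 + 3/8)*(-18) + 17 = (41/88)*(-18) + 17 = -369/44 + 17 = 379/44 ≈ 8.6136)
923*R + (11 + y(-2))*18 = 923*(379/44) + (11 + (3 - 2))*18 = 349817/44 + (11 + 1)*18 = 349817/44 + 12*18 = 349817/44 + 216 = 359321/44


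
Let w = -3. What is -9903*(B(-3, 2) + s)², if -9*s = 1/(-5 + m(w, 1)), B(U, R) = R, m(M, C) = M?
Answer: -69403525/1728 ≈ -40164.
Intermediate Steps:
s = 1/72 (s = -1/(9*(-5 - 3)) = -⅑/(-8) = -⅑*(-⅛) = 1/72 ≈ 0.013889)
-9903*(B(-3, 2) + s)² = -9903*(2 + 1/72)² = -9903*(145/72)² = -9903*21025/5184 = -69403525/1728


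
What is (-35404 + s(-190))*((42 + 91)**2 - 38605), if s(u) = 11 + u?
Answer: 744254028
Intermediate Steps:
(-35404 + s(-190))*((42 + 91)**2 - 38605) = (-35404 + (11 - 190))*((42 + 91)**2 - 38605) = (-35404 - 179)*(133**2 - 38605) = -35583*(17689 - 38605) = -35583*(-20916) = 744254028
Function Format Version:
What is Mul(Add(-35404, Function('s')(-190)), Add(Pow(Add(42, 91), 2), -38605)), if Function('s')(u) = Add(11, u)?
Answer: 744254028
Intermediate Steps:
Mul(Add(-35404, Function('s')(-190)), Add(Pow(Add(42, 91), 2), -38605)) = Mul(Add(-35404, Add(11, -190)), Add(Pow(Add(42, 91), 2), -38605)) = Mul(Add(-35404, -179), Add(Pow(133, 2), -38605)) = Mul(-35583, Add(17689, -38605)) = Mul(-35583, -20916) = 744254028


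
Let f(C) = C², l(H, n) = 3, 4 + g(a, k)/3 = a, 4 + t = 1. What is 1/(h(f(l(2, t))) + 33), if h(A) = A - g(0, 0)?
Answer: 1/54 ≈ 0.018519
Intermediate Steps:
t = -3 (t = -4 + 1 = -3)
g(a, k) = -12 + 3*a
h(A) = 12 + A (h(A) = A - (-12 + 3*0) = A - (-12 + 0) = A - 1*(-12) = A + 12 = 12 + A)
1/(h(f(l(2, t))) + 33) = 1/((12 + 3²) + 33) = 1/((12 + 9) + 33) = 1/(21 + 33) = 1/54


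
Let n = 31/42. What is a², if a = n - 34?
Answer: 1951609/1764 ≈ 1106.4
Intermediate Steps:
n = 31/42 (n = 31*(1/42) = 31/42 ≈ 0.73810)
a = -1397/42 (a = 31/42 - 34 = -1397/42 ≈ -33.262)
a² = (-1397/42)² = 1951609/1764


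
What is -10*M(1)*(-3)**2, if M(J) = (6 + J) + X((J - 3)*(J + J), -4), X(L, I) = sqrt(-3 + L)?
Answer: -630 - 90*I*sqrt(7) ≈ -630.0 - 238.12*I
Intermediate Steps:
M(J) = 6 + J + sqrt(-3 + 2*J*(-3 + J)) (M(J) = (6 + J) + sqrt(-3 + (J - 3)*(J + J)) = (6 + J) + sqrt(-3 + (-3 + J)*(2*J)) = (6 + J) + sqrt(-3 + 2*J*(-3 + J)) = 6 + J + sqrt(-3 + 2*J*(-3 + J)))
-10*M(1)*(-3)**2 = -10*(6 + 1 + sqrt(-3 + 2*1*(-3 + 1)))*(-3)**2 = -10*(6 + 1 + sqrt(-3 + 2*1*(-2)))*9 = -10*(6 + 1 + sqrt(-3 - 4))*9 = -10*(6 + 1 + sqrt(-7))*9 = -10*(6 + 1 + I*sqrt(7))*9 = -10*(7 + I*sqrt(7))*9 = (-70 - 10*I*sqrt(7))*9 = -630 - 90*I*sqrt(7)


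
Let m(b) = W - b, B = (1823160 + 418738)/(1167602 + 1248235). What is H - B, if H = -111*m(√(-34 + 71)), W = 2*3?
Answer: -1611189340/2415837 + 111*√37 ≈ 8.2586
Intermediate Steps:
B = 2241898/2415837 ≈ 0.92800
W = 6
m(b) = 6 - b
H = -666 + 111*√37 (H = -111*(6 - √(-34 + 71)) = -111*(6 - √37) = -666 + 111*√37 ≈ 9.1866)
H - B = (-666 + 111*√37) - 1*2241898/2415837 = (-666 + 111*√37) - 2241898/2415837 = -1611189340/2415837 + 111*√37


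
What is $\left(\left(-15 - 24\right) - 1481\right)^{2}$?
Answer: $2310400$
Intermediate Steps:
$\left(\left(-15 - 24\right) - 1481\right)^{2} = \left(-39 - 1481\right)^{2} = \left(-1520\right)^{2} = 2310400$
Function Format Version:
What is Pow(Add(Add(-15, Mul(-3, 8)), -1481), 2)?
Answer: 2310400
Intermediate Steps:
Pow(Add(Add(-15, Mul(-3, 8)), -1481), 2) = Pow(Add(Add(-15, -24), -1481), 2) = Pow(Add(-39, -1481), 2) = Pow(-1520, 2) = 2310400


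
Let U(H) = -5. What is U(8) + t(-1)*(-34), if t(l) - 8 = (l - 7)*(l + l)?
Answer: -821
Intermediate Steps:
t(l) = 8 + 2*l*(-7 + l) (t(l) = 8 + (l - 7)*(l + l) = 8 + (-7 + l)*(2*l) = 8 + 2*l*(-7 + l))
U(8) + t(-1)*(-34) = -5 + (8 - 14*(-1) + 2*(-1)²)*(-34) = -5 + (8 + 14 + 2*1)*(-34) = -5 + (8 + 14 + 2)*(-34) = -5 + 24*(-34) = -5 - 816 = -821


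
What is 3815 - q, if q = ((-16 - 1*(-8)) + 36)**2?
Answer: 3031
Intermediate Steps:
q = 784 (q = ((-16 + 8) + 36)**2 = (-8 + 36)**2 = 28**2 = 784)
3815 - q = 3815 - 1*784 = 3815 - 784 = 3031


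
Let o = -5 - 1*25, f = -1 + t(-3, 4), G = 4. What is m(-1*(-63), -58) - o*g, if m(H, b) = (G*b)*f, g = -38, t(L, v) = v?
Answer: -1836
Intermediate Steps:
f = 3 (f = -1 + 4 = 3)
m(H, b) = 12*b (m(H, b) = (4*b)*3 = 12*b)
o = -30 (o = -5 - 25 = -30)
m(-1*(-63), -58) - o*g = 12*(-58) - (-30)*(-38) = -696 - 1*1140 = -696 - 1140 = -1836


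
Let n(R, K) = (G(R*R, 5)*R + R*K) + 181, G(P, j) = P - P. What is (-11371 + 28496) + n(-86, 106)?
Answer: 8190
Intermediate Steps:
G(P, j) = 0
n(R, K) = 181 + K*R (n(R, K) = (0*R + R*K) + 181 = (0 + K*R) + 181 = K*R + 181 = 181 + K*R)
(-11371 + 28496) + n(-86, 106) = (-11371 + 28496) + (181 + 106*(-86)) = 17125 + (181 - 9116) = 17125 - 8935 = 8190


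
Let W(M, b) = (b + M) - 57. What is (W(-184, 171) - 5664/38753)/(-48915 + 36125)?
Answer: 1359187/247825435 ≈ 0.0054845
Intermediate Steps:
W(M, b) = -57 + M + b (W(M, b) = (M + b) - 57 = -57 + M + b)
(W(-184, 171) - 5664/38753)/(-48915 + 36125) = ((-57 - 184 + 171) - 5664/38753)/(-48915 + 36125) = (-70 - 5664*1/38753)/(-12790) = (-70 - 5664/38753)*(-1/12790) = -2718374/38753*(-1/12790) = 1359187/247825435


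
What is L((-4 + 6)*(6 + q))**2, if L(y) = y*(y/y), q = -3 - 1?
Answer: 16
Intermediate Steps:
q = -4
L(y) = y (L(y) = y*1 = y)
L((-4 + 6)*(6 + q))**2 = ((-4 + 6)*(6 - 4))**2 = (2*2)**2 = 4**2 = 16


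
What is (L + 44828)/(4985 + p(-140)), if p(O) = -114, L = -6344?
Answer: 38484/4871 ≈ 7.9006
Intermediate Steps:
(L + 44828)/(4985 + p(-140)) = (-6344 + 44828)/(4985 - 114) = 38484/4871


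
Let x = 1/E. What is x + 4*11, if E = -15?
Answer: 659/15 ≈ 43.933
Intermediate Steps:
x = -1/15 (x = 1/(-15) = -1/15 ≈ -0.066667)
x + 4*11 = -1/15 + 4*11 = -1/15 + 44 = 659/15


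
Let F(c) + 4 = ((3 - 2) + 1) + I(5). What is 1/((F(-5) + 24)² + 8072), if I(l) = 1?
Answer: 1/8601 ≈ 0.00011627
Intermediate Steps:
F(c) = -1 (F(c) = -4 + (((3 - 2) + 1) + 1) = -4 + ((1 + 1) + 1) = -4 + (2 + 1) = -4 + 3 = -1)
1/((F(-5) + 24)² + 8072) = 1/((-1 + 24)² + 8072) = 1/(23² + 8072) = 1/(529 + 8072) = 1/8601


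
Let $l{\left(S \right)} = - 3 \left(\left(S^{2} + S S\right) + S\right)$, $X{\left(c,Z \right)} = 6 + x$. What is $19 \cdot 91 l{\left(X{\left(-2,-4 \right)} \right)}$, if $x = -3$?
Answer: $-108927$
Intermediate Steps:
$X{\left(c,Z \right)} = 3$ ($X{\left(c,Z \right)} = 6 - 3 = 3$)
$l{\left(S \right)} = - 6 S^{2} - 3 S$ ($l{\left(S \right)} = - 3 \left(\left(S^{2} + S^{2}\right) + S\right) = - 3 \left(2 S^{2} + S\right) = - 3 \left(S + 2 S^{2}\right) = - 6 S^{2} - 3 S$)
$19 \cdot 91 l{\left(X{\left(-2,-4 \right)} \right)} = 19 \cdot 91 \left(\left(-3\right) 3 \left(1 + 2 \cdot 3\right)\right) = 1729 \left(\left(-3\right) 3 \left(1 + 6\right)\right) = 1729 \left(\left(-3\right) 3 \cdot 7\right) = 1729 \left(-63\right) = -108927$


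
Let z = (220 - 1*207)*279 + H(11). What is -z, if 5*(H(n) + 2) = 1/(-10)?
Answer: -181249/50 ≈ -3625.0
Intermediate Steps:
H(n) = -101/50 (H(n) = -2 + (1/5)/(-10) = -2 + (1/5)*(-1/10) = -2 - 1/50 = -101/50)
z = 181249/50 (z = (220 - 1*207)*279 - 101/50 = (220 - 207)*279 - 101/50 = 13*279 - 101/50 = 3627 - 101/50 = 181249/50 ≈ 3625.0)
-z = -1*181249/50 = -181249/50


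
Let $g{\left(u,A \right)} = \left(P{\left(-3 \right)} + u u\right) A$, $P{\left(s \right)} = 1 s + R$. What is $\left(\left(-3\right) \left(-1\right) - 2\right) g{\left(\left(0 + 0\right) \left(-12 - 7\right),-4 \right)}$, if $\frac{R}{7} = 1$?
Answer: $-16$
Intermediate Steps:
$R = 7$ ($R = 7 \cdot 1 = 7$)
$P{\left(s \right)} = 7 + s$ ($P{\left(s \right)} = 1 s + 7 = s + 7 = 7 + s$)
$g{\left(u,A \right)} = A \left(4 + u^{2}\right)$ ($g{\left(u,A \right)} = \left(\left(7 - 3\right) + u u\right) A = \left(4 + u^{2}\right) A = A \left(4 + u^{2}\right)$)
$\left(\left(-3\right) \left(-1\right) - 2\right) g{\left(\left(0 + 0\right) \left(-12 - 7\right),-4 \right)} = \left(\left(-3\right) \left(-1\right) - 2\right) \left(- 4 \left(4 + \left(\left(0 + 0\right) \left(-12 - 7\right)\right)^{2}\right)\right) = \left(3 - 2\right) \left(- 4 \left(4 + \left(0 \left(-19\right)\right)^{2}\right)\right) = 1 \left(- 4 \left(4 + 0^{2}\right)\right) = 1 \left(- 4 \left(4 + 0\right)\right) = 1 \left(\left(-4\right) 4\right) = 1 \left(-16\right) = -16$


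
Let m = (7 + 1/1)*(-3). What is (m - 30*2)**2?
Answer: 7056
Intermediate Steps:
m = -24 (m = (7 + 1*1)*(-3) = (7 + 1)*(-3) = 8*(-3) = -24)
(m - 30*2)**2 = (-24 - 30*2)**2 = (-24 - 60)**2 = (-84)**2 = 7056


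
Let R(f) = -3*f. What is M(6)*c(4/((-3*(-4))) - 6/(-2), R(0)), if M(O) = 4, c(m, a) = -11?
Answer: -44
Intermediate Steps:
M(6)*c(4/((-3*(-4))) - 6/(-2), R(0)) = 4*(-11) = -44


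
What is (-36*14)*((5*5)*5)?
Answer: -63000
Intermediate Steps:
(-36*14)*((5*5)*5) = -12600*5 = -504*125 = -63000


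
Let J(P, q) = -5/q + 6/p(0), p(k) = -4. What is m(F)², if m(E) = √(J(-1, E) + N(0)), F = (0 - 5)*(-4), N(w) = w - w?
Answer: -7/4 ≈ -1.7500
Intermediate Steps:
J(P, q) = -3/2 - 5/q (J(P, q) = -5/q + 6/(-4) = -5/q + 6*(-¼) = -5/q - 3/2 = -3/2 - 5/q)
N(w) = 0
F = 20 (F = -5*(-4) = 20)
m(E) = √(-3/2 - 5/E) (m(E) = √((-3/2 - 5/E) + 0) = √(-3/2 - 5/E))
m(F)² = (√(-6 - 20/20)/2)² = (√(-6 - 20*1/20)/2)² = (√(-6 - 1)/2)² = (√(-7)/2)² = ((I*√7)/2)² = (I*√7/2)² = -7/4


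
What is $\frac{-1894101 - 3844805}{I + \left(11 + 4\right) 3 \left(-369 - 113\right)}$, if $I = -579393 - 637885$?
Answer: $\frac{2869453}{619484} \approx 4.632$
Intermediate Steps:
$I = -1217278$ ($I = -579393 - 637885 = -1217278$)
$\frac{-1894101 - 3844805}{I + \left(11 + 4\right) 3 \left(-369 - 113\right)} = \frac{-1894101 - 3844805}{-1217278 + \left(11 + 4\right) 3 \left(-369 - 113\right)} = - \frac{5738906}{-1217278 + 15 \cdot 3 \left(-482\right)} = - \frac{5738906}{-1217278 + 45 \left(-482\right)} = - \frac{5738906}{-1217278 - 21690} = - \frac{5738906}{-1238968} = \left(-5738906\right) \left(- \frac{1}{1238968}\right) = \frac{2869453}{619484}$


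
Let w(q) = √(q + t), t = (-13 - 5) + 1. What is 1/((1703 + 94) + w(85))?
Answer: 1797/3229141 - 2*√17/3229141 ≈ 0.00055394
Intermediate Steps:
t = -17 (t = -18 + 1 = -17)
w(q) = √(-17 + q) (w(q) = √(q - 17) = √(-17 + q))
1/((1703 + 94) + w(85)) = 1/((1703 + 94) + √(-17 + 85)) = 1/(1797 + √68) = 1/(1797 + 2*√17)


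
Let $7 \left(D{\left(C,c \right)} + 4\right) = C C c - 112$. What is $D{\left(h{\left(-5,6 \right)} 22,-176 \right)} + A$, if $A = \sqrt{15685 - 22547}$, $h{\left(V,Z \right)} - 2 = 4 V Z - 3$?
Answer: $- \frac{1247179084}{7} + i \sqrt{6862} \approx -1.7817 \cdot 10^{8} + 82.837 i$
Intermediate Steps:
$h{\left(V,Z \right)} = -1 + 4 V Z$ ($h{\left(V,Z \right)} = 2 + \left(4 V Z - 3\right) = 2 + \left(-3 + 4 V Z\right) = -1 + 4 V Z$)
$D{\left(C,c \right)} = -20 + \frac{c C^{2}}{7}$ ($D{\left(C,c \right)} = -4 + \frac{C C c - 112}{7} = -4 + \frac{C^{2} c - 112}{7} = -4 + \frac{c C^{2} - 112}{7} = -4 + \frac{-112 + c C^{2}}{7} = -4 + \left(-16 + \frac{c C^{2}}{7}\right) = -20 + \frac{c C^{2}}{7}$)
$A = i \sqrt{6862}$ ($A = \sqrt{-6862} = i \sqrt{6862} \approx 82.837 i$)
$D{\left(h{\left(-5,6 \right)} 22,-176 \right)} + A = \left(-20 + \frac{1}{7} \left(-176\right) \left(\left(-1 + 4 \left(-5\right) 6\right) 22\right)^{2}\right) + i \sqrt{6862} = \left(-20 + \frac{1}{7} \left(-176\right) \left(\left(-1 - 120\right) 22\right)^{2}\right) + i \sqrt{6862} = \left(-20 + \frac{1}{7} \left(-176\right) \left(\left(-121\right) 22\right)^{2}\right) + i \sqrt{6862} = \left(-20 + \frac{1}{7} \left(-176\right) \left(-2662\right)^{2}\right) + i \sqrt{6862} = \left(-20 + \frac{1}{7} \left(-176\right) 7086244\right) + i \sqrt{6862} = \left(-20 - \frac{1247178944}{7}\right) + i \sqrt{6862} = - \frac{1247179084}{7} + i \sqrt{6862}$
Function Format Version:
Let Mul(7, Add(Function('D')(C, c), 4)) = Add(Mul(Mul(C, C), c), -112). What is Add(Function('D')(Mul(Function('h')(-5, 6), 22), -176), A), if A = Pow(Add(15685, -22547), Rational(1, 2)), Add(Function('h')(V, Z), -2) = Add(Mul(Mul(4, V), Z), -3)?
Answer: Add(Rational(-1247179084, 7), Mul(I, Pow(6862, Rational(1, 2)))) ≈ Add(-1.7817e+8, Mul(82.837, I))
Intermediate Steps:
Function('h')(V, Z) = Add(-1, Mul(4, V, Z)) (Function('h')(V, Z) = Add(2, Add(Mul(Mul(4, V), Z), -3)) = Add(2, Add(Mul(4, V, Z), -3)) = Add(2, Add(-3, Mul(4, V, Z))) = Add(-1, Mul(4, V, Z)))
Function('D')(C, c) = Add(-20, Mul(Rational(1, 7), c, Pow(C, 2))) (Function('D')(C, c) = Add(-4, Mul(Rational(1, 7), Add(Mul(Mul(C, C), c), -112))) = Add(-4, Mul(Rational(1, 7), Add(Mul(Pow(C, 2), c), -112))) = Add(-4, Mul(Rational(1, 7), Add(Mul(c, Pow(C, 2)), -112))) = Add(-4, Mul(Rational(1, 7), Add(-112, Mul(c, Pow(C, 2))))) = Add(-4, Add(-16, Mul(Rational(1, 7), c, Pow(C, 2)))) = Add(-20, Mul(Rational(1, 7), c, Pow(C, 2))))
A = Mul(I, Pow(6862, Rational(1, 2))) (A = Pow(-6862, Rational(1, 2)) = Mul(I, Pow(6862, Rational(1, 2))) ≈ Mul(82.837, I))
Add(Function('D')(Mul(Function('h')(-5, 6), 22), -176), A) = Add(Add(-20, Mul(Rational(1, 7), -176, Pow(Mul(Add(-1, Mul(4, -5, 6)), 22), 2))), Mul(I, Pow(6862, Rational(1, 2)))) = Add(Add(-20, Mul(Rational(1, 7), -176, Pow(Mul(Add(-1, -120), 22), 2))), Mul(I, Pow(6862, Rational(1, 2)))) = Add(Add(-20, Mul(Rational(1, 7), -176, Pow(Mul(-121, 22), 2))), Mul(I, Pow(6862, Rational(1, 2)))) = Add(Add(-20, Mul(Rational(1, 7), -176, Pow(-2662, 2))), Mul(I, Pow(6862, Rational(1, 2)))) = Add(Add(-20, Mul(Rational(1, 7), -176, 7086244)), Mul(I, Pow(6862, Rational(1, 2)))) = Add(Add(-20, Rational(-1247178944, 7)), Mul(I, Pow(6862, Rational(1, 2)))) = Add(Rational(-1247179084, 7), Mul(I, Pow(6862, Rational(1, 2))))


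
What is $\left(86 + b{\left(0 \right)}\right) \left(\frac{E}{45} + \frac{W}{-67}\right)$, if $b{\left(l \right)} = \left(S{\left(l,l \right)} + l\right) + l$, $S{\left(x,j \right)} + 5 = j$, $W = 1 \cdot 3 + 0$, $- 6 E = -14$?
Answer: $\frac{192}{335} \approx 0.57313$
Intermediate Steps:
$E = \frac{7}{3}$ ($E = \left(- \frac{1}{6}\right) \left(-14\right) = \frac{7}{3} \approx 2.3333$)
$W = 3$ ($W = 3 + 0 = 3$)
$S{\left(x,j \right)} = -5 + j$
$b{\left(l \right)} = -5 + 3 l$ ($b{\left(l \right)} = \left(\left(-5 + l\right) + l\right) + l = \left(-5 + 2 l\right) + l = -5 + 3 l$)
$\left(86 + b{\left(0 \right)}\right) \left(\frac{E}{45} + \frac{W}{-67}\right) = \left(86 + \left(-5 + 3 \cdot 0\right)\right) \left(\frac{7}{3 \cdot 45} + \frac{3}{-67}\right) = \left(86 + \left(-5 + 0\right)\right) \left(\frac{7}{3} \cdot \frac{1}{45} + 3 \left(- \frac{1}{67}\right)\right) = \left(86 - 5\right) \left(\frac{7}{135} - \frac{3}{67}\right) = 81 \cdot \frac{64}{9045} = \frac{192}{335}$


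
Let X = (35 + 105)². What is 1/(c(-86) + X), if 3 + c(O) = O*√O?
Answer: 19597/384678465 + 86*I*√86/384678465 ≈ 5.0944e-5 + 2.0732e-6*I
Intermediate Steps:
c(O) = -3 + O^(3/2) (c(O) = -3 + O*√O = -3 + O^(3/2))
X = 19600 (X = 140² = 19600)
1/(c(-86) + X) = 1/((-3 + (-86)^(3/2)) + 19600) = 1/((-3 - 86*I*√86) + 19600) = 1/(19597 - 86*I*√86)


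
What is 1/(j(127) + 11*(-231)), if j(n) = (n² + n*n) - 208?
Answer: 1/29509 ≈ 3.3888e-5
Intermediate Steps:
j(n) = -208 + 2*n² (j(n) = (n² + n²) - 208 = 2*n² - 208 = -208 + 2*n²)
1/(j(127) + 11*(-231)) = 1/((-208 + 2*127²) + 11*(-231)) = 1/((-208 + 2*16129) - 2541) = 1/((-208 + 32258) - 2541) = 1/(32050 - 2541) = 1/29509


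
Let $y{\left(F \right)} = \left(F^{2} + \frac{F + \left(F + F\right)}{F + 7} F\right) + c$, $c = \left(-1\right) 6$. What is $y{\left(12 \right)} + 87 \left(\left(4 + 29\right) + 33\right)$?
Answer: $\frac{112152}{19} \approx 5902.7$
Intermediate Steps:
$c = -6$
$y{\left(F \right)} = -6 + F^{2} + \frac{3 F^{2}}{7 + F}$ ($y{\left(F \right)} = \left(F^{2} + \frac{F + \left(F + F\right)}{F + 7} F\right) - 6 = \left(F^{2} + \frac{F + 2 F}{7 + F} F\right) - 6 = \left(F^{2} + \frac{3 F}{7 + F} F\right) - 6 = \left(F^{2} + \frac{3 F^{2}}{7 + F}\right) - 6 = -6 + F^{2} + \frac{3 F^{2}}{7 + F}$)
$y{\left(12 \right)} + 87 \left(\left(4 + 29\right) + 33\right) = \frac{-42 + 12^{3} - 72 + 10 \cdot 12^{2}}{7 + 12} + 87 \left(\left(4 + 29\right) + 33\right) = \frac{-42 + 1728 - 72 + 10 \cdot 144}{19} + 87 \left(33 + 33\right) = \frac{-42 + 1728 - 72 + 1440}{19} + 87 \cdot 66 = \frac{1}{19} \cdot 3054 + 5742 = \frac{3054}{19} + 5742 = \frac{112152}{19}$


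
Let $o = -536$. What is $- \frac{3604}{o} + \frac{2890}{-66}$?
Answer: $- \frac{163897}{4422} \approx -37.064$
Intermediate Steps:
$- \frac{3604}{o} + \frac{2890}{-66} = - \frac{3604}{-536} + \frac{2890}{-66} = \left(-3604\right) \left(- \frac{1}{536}\right) + 2890 \left(- \frac{1}{66}\right) = \frac{901}{134} - \frac{1445}{33} = - \frac{163897}{4422}$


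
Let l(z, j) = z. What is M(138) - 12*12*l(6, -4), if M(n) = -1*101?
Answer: -965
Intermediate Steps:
M(n) = -101
M(138) - 12*12*l(6, -4) = -101 - 12*12*6 = -101 - 144*6 = -101 - 1*864 = -101 - 864 = -965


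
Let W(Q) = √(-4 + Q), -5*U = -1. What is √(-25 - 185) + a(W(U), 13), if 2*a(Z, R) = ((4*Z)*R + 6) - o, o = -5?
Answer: 11/2 + I*√210 + 26*I*√95/5 ≈ 5.5 + 65.175*I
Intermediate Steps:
U = ⅕ (U = -⅕*(-1) = ⅕ ≈ 0.20000)
a(Z, R) = 11/2 + 2*R*Z (a(Z, R) = (((4*Z)*R + 6) - 1*(-5))/2 = ((4*R*Z + 6) + 5)/2 = ((6 + 4*R*Z) + 5)/2 = (11 + 4*R*Z)/2 = 11/2 + 2*R*Z)
√(-25 - 185) + a(W(U), 13) = √(-25 - 185) + (11/2 + 2*13*√(-4 + ⅕)) = √(-210) + (11/2 + 2*13*√(-19/5)) = I*√210 + (11/2 + 2*13*(I*√95/5)) = I*√210 + (11/2 + 26*I*√95/5) = 11/2 + I*√210 + 26*I*√95/5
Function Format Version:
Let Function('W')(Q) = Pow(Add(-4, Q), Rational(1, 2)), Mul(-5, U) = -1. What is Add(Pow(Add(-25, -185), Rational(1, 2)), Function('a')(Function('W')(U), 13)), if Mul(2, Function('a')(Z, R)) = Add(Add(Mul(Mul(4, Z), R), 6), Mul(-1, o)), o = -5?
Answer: Add(Rational(11, 2), Mul(I, Pow(210, Rational(1, 2))), Mul(Rational(26, 5), I, Pow(95, Rational(1, 2)))) ≈ Add(5.5000, Mul(65.175, I))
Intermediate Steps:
U = Rational(1, 5) (U = Mul(Rational(-1, 5), -1) = Rational(1, 5) ≈ 0.20000)
Function('a')(Z, R) = Add(Rational(11, 2), Mul(2, R, Z)) (Function('a')(Z, R) = Mul(Rational(1, 2), Add(Add(Mul(Mul(4, Z), R), 6), Mul(-1, -5))) = Mul(Rational(1, 2), Add(Add(Mul(4, R, Z), 6), 5)) = Mul(Rational(1, 2), Add(Add(6, Mul(4, R, Z)), 5)) = Mul(Rational(1, 2), Add(11, Mul(4, R, Z))) = Add(Rational(11, 2), Mul(2, R, Z)))
Add(Pow(Add(-25, -185), Rational(1, 2)), Function('a')(Function('W')(U), 13)) = Add(Pow(Add(-25, -185), Rational(1, 2)), Add(Rational(11, 2), Mul(2, 13, Pow(Add(-4, Rational(1, 5)), Rational(1, 2))))) = Add(Pow(-210, Rational(1, 2)), Add(Rational(11, 2), Mul(2, 13, Pow(Rational(-19, 5), Rational(1, 2))))) = Add(Mul(I, Pow(210, Rational(1, 2))), Add(Rational(11, 2), Mul(2, 13, Mul(Rational(1, 5), I, Pow(95, Rational(1, 2)))))) = Add(Mul(I, Pow(210, Rational(1, 2))), Add(Rational(11, 2), Mul(Rational(26, 5), I, Pow(95, Rational(1, 2))))) = Add(Rational(11, 2), Mul(I, Pow(210, Rational(1, 2))), Mul(Rational(26, 5), I, Pow(95, Rational(1, 2))))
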